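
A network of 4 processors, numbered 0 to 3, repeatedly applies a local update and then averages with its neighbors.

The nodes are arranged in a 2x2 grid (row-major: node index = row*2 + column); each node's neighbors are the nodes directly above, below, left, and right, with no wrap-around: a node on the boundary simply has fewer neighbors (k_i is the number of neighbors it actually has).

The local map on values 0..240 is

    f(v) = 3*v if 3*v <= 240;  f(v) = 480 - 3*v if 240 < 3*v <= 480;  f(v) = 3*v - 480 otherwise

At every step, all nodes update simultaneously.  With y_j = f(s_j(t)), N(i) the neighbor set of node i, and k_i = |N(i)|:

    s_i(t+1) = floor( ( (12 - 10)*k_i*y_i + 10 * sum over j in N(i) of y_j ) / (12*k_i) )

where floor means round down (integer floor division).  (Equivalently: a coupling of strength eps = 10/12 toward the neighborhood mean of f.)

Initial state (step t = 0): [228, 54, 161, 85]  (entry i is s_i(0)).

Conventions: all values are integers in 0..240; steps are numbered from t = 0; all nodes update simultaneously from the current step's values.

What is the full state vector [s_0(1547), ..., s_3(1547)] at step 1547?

Simulating step by step:
t=0: [228, 54, 161, 85]
t=1: [102, 205, 179, 106]
t=2: [109, 162, 149, 107]
t=3: [41, 131, 135, 42]
t=4: [88, 118, 116, 88]
t=5: [143, 201, 202, 143]
t=6: [112, 63, 63, 112]
t=7: [181, 151, 151, 181]
t=8: [33, 57, 57, 33]
t=9: [159, 111, 111, 159]
t=10: [123, 27, 27, 123]
t=11: [86, 106, 106, 86]
t=12: [172, 212, 212, 172]
t=13: [136, 56, 56, 136]
t=14: [152, 88, 88, 152]
t=15: [184, 56, 56, 184]
t=16: [152, 88, 88, 152]

Answer: [184, 56, 56, 184]
Key observation: The state at step 14, [152, 88, 88, 152], reappears at step 16: the system is in a cycle of period 2 from step 14 on.  Therefore the state at step 1547 equals the state at step 14 + ((1547 - 14) mod 2) = 15, which is [184, 56, 56, 184].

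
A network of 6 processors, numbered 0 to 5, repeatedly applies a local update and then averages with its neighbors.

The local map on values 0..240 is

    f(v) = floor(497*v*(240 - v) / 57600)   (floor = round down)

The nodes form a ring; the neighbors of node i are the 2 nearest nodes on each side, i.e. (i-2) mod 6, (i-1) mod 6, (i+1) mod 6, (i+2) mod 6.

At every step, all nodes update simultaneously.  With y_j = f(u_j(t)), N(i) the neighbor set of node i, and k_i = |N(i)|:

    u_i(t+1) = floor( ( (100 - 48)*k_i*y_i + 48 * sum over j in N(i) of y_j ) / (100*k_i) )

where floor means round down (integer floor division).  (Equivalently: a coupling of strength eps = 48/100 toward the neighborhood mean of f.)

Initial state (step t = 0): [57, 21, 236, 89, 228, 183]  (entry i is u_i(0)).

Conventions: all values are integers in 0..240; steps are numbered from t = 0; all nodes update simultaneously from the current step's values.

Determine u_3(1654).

Answer: u_3(1654) = 124
Key observation: The state at step 5, [124, 124, 124, 124, 124, 124], reappears at step 6: the system is in a cycle of period 1 from step 5 on.  Therefore the state at step 1654 equals the state at step 5 + ((1654 - 5) mod 1) = 5, which is [124, 124, 124, 124, 124, 124].

Derivation:
t=0: [57, 21, 236, 89, 228, 183]
t=1: [66, 56, 36, 79, 48, 78]
t=2: [92, 91, 77, 97, 86, 101]
t=3: [115, 116, 112, 116, 115, 118]
t=4: [123, 123, 123, 123, 123, 124]
t=5: [124, 124, 124, 124, 124, 124]
t=6: [124, 124, 124, 124, 124, 124]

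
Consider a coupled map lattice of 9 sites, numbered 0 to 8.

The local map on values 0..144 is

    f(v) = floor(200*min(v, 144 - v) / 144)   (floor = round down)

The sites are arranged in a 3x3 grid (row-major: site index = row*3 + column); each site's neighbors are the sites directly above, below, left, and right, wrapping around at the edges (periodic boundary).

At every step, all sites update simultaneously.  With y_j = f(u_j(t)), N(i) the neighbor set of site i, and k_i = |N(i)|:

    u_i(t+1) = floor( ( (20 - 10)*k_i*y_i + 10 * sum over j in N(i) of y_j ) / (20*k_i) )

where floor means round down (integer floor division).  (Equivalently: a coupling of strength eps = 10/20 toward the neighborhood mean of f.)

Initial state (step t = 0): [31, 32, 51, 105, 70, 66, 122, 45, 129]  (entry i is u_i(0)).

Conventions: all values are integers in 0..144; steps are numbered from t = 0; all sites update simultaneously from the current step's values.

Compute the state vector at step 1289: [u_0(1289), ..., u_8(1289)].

Simulating step by step:
t=0: [31, 32, 51, 105, 70, 66, 122, 45, 129]
t=1: [46, 56, 59, 59, 79, 75, 37, 54, 41]
t=2: [67, 77, 76, 77, 86, 86, 59, 71, 65]
t=3: [91, 92, 91, 88, 85, 84, 87, 92, 89]
t=4: [74, 73, 74, 78, 78, 79, 76, 74, 76]
t=5: [96, 96, 95, 92, 92, 91, 94, 95, 94]
t=6: [67, 67, 68, 71, 70, 71, 68, 68, 69]
t=7: [93, 93, 94, 96, 96, 97, 94, 94, 95]
t=8: [69, 69, 68, 66, 66, 66, 68, 68, 68]
t=9: [94, 94, 93, 91, 91, 91, 93, 93, 93]
t=10: [69, 69, 70, 72, 72, 72, 70, 70, 70]
t=11: [96, 96, 96, 99, 99, 99, 97, 97, 97]
t=12: [65, 65, 65, 62, 62, 62, 64, 64, 64]
t=13: [89, 89, 89, 86, 86, 86, 88, 88, 88]
t=14: [76, 76, 76, 79, 79, 79, 77, 77, 77]
t=15: [93, 93, 93, 90, 90, 90, 92, 92, 92]
t=16: [70, 70, 70, 74, 74, 74, 72, 72, 72]
t=17: [97, 97, 97, 97, 97, 97, 99, 99, 99]
t=18: [64, 64, 64, 64, 64, 64, 62, 62, 62]
t=19: [87, 87, 87, 87, 87, 87, 86, 86, 86]
t=20: [79, 79, 79, 79, 79, 79, 79, 79, 79]
t=21: [90, 90, 90, 90, 90, 90, 90, 90, 90]
t=22: [75, 75, 75, 75, 75, 75, 75, 75, 75]
t=23: [95, 95, 95, 95, 95, 95, 95, 95, 95]
t=24: [68, 68, 68, 68, 68, 68, 68, 68, 68]
t=25: [94, 94, 94, 94, 94, 94, 94, 94, 94]
t=26: [69, 69, 69, 69, 69, 69, 69, 69, 69]
t=27: [95, 95, 95, 95, 95, 95, 95, 95, 95]

Answer: [94, 94, 94, 94, 94, 94, 94, 94, 94]
Key observation: The state at step 23, [95, 95, 95, 95, 95, 95, 95, 95, 95], reappears at step 27: the system is in a cycle of period 4 from step 23 on.  Therefore the state at step 1289 equals the state at step 23 + ((1289 - 23) mod 4) = 25, which is [94, 94, 94, 94, 94, 94, 94, 94, 94].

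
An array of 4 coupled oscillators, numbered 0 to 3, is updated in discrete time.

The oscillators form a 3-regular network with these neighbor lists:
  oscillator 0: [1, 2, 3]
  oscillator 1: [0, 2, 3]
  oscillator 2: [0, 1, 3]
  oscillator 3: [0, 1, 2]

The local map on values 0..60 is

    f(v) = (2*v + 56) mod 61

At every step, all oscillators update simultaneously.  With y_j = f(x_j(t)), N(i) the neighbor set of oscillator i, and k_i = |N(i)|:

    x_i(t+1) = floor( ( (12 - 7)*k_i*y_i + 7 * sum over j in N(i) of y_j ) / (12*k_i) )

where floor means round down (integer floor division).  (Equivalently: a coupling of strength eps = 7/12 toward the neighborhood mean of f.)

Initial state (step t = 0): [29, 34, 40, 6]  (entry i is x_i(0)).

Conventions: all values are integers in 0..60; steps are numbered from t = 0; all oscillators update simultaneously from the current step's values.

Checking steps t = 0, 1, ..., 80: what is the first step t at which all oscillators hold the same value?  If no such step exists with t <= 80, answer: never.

Answer: 7
Key observation: Synchronization is absorbing here: once all oscillators are equal they stay equal, and step 7 is the first all-equal step.

Derivation:
t=0: [29, 34, 40, 6]  (not all equal)
t=1: [26, 15, 17, 16]  (not all equal)
t=2: [35, 30, 31, 30]  (not all equal)
t=3: [34, 45, 45, 45]  (not all equal)
t=4: [14, 19, 19, 19]  (not all equal)
t=5: [28, 31, 31, 31]  (not all equal)
t=6: [54, 55, 55, 55]  (not all equal)
t=7: [43, 43, 43, 43]  (all equal)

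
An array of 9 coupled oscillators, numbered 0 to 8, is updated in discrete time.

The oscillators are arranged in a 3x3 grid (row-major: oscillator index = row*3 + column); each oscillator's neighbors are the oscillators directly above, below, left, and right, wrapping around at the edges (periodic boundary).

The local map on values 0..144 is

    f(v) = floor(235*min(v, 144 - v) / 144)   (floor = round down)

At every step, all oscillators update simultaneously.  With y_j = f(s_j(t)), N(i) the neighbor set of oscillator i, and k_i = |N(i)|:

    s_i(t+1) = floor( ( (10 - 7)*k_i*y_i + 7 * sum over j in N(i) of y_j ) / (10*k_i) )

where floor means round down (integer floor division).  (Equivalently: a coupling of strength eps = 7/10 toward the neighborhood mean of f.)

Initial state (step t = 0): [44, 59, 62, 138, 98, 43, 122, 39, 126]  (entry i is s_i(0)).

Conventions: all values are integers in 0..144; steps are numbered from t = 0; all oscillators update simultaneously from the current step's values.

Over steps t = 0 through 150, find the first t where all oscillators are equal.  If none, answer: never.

Simulating step by step:
t=0: [44, 59, 62, 138, 98, 43, 122, 39, 126]  (not all equal)
t=1: [63, 83, 76, 46, 64, 58, 40, 60, 55]  (not all equal)
t=2: [91, 101, 100, 86, 95, 94, 83, 91, 90]  (not all equal)
t=3: [84, 77, 78, 88, 81, 82, 91, 84, 85]  (not all equal)
t=4: [97, 103, 102, 94, 100, 99, 92, 97, 97]  (not all equal)
t=5: [75, 70, 71, 77, 73, 73, 79, 74, 75]  (not all equal)
t=6: [111, 114, 113, 111, 113, 113, 110, 112, 112]  (not all equal)
t=7: [51, 50, 50, 52, 50, 50, 53, 51, 51]  (not all equal)
t=8: [83, 81, 81, 83, 81, 81, 84, 82, 82]  (not all equal)
t=9: [99, 101, 101, 99, 101, 101, 99, 100, 100]  (not all equal)
t=10: [71, 70, 70, 71, 70, 70, 72, 71, 71]  (not all equal)
t=11: [115, 114, 114, 115, 114, 114, 115, 115, 115]  (not all equal)
t=12: [47, 47, 47, 47, 47, 47, 47, 47, 47]  (all equal)

Answer: 12
Key observation: Synchronization is absorbing here: once all oscillators are equal they stay equal, and step 12 is the first all-equal step.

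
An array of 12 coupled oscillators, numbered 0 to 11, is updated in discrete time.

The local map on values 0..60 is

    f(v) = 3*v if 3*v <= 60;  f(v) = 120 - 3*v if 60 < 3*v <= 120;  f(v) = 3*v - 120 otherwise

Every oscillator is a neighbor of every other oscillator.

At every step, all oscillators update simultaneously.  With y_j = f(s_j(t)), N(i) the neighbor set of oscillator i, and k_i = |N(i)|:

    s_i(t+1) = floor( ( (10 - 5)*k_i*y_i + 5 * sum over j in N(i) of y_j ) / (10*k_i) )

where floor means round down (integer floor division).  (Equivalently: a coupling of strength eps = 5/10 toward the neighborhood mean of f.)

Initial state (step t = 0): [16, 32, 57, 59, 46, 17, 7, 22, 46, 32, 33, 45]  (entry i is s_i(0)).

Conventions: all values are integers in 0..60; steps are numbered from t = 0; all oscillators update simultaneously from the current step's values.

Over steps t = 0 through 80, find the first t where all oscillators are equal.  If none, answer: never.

Answer: 38
Key observation: Synchronization is absorbing here: once all oscillators are equal they stay equal, and step 38 is the first all-equal step.

Derivation:
t=0: [16, 32, 57, 59, 46, 17, 7, 22, 46, 32, 33, 45]  (not all equal)
t=1: [40, 29, 41, 44, 26, 41, 27, 42, 26, 29, 27, 25]  (not all equal)
t=2: [13, 28, 14, 18, 32, 14, 31, 16, 32, 28, 31, 33]  (not all equal)
t=3: [36, 35, 38, 43, 30, 38, 31, 40, 30, 35, 31, 28]  (not all equal)
t=4: [15, 16, 12, 13, 23, 12, 21, 9, 23, 16, 21, 26]  (not all equal)
t=5: [44, 46, 40, 42, 47, 40, 50, 36, 47, 46, 50, 43]  (not all equal)
t=6: [13, 16, 8, 10, 17, 8, 21, 13, 17, 16, 21, 12]  (not all equal)
t=7: [40, 44, 33, 36, 46, 33, 48, 40, 46, 44, 48, 39]  (not all equal)
t=8: [7, 12, 17, 12, 15, 17, 18, 7, 15, 12, 18, 8]  (not all equal)
t=9: [31, 37, 44, 37, 42, 44, 46, 31, 42, 37, 46, 32]  (not all equal)
t=10: [20, 12, 13, 12, 10, 13, 16, 20, 10, 12, 16, 18]  (not all equal)
t=11: [50, 39, 41, 39, 37, 41, 45, 50, 37, 39, 45, 48]  (not all equal)
t=12: [20, 8, 8, 8, 10, 8, 13, 20, 10, 8, 13, 17]  (not all equal)
t=13: [46, 30, 30, 30, 33, 30, 37, 46, 33, 30, 37, 42]  (not all equal)
t=14: [19, 25, 25, 25, 21, 25, 15, 19, 21, 25, 15, 14]  (not all equal)
t=15: [52, 47, 47, 47, 52, 47, 47, 52, 52, 47, 47, 45]  (not all equal)
t=16: [30, 23, 23, 23, 30, 23, 23, 30, 30, 23, 23, 20]  (not all equal)
t=17: [38, 47, 47, 47, 38, 47, 47, 38, 38, 47, 47, 51]  (not all equal)
t=18: [12, 18, 18, 18, 12, 18, 18, 12, 12, 18, 18, 24]  (not all equal)
t=19: [42, 50, 50, 50, 42, 50, 50, 42, 42, 50, 50, 47]  (not all equal)
t=20: [14, 25, 25, 25, 14, 25, 25, 14, 14, 25, 25, 21]  (not all equal)
t=21: [43, 45, 45, 45, 43, 45, 45, 43, 43, 45, 45, 50]  (not all equal)
t=22: [11, 14, 14, 14, 11, 14, 14, 11, 11, 14, 14, 21]  (not all equal)
t=23: [36, 41, 41, 41, 36, 41, 41, 36, 36, 41, 41, 47]  (not all equal)
t=24: [9, 5, 5, 5, 9, 5, 5, 9, 9, 5, 5, 13]  (not all equal)
t=25: [23, 18, 18, 18, 23, 18, 18, 23, 23, 18, 18, 29]  (not all equal)
t=26: [51, 52, 52, 52, 51, 52, 52, 51, 51, 52, 52, 42]  (not all equal)
t=27: [32, 34, 34, 34, 32, 34, 34, 32, 32, 34, 34, 20]  (not all equal)
t=28: [23, 21, 21, 21, 23, 21, 21, 23, 23, 21, 21, 40]  (not all equal)
t=29: [50, 53, 53, 53, 50, 53, 53, 50, 50, 53, 53, 27]  (not all equal)
t=30: [33, 37, 37, 37, 33, 37, 37, 33, 33, 37, 37, 37]  (not all equal)
t=31: [16, 11, 11, 11, 16, 11, 11, 16, 16, 11, 11, 11]  (not all equal)
t=32: [42, 35, 35, 35, 42, 35, 35, 42, 42, 35, 35, 35]  (not all equal)
t=33: [9, 13, 13, 13, 9, 13, 13, 9, 9, 13, 13, 13]  (not all equal)
t=34: [31, 36, 36, 36, 31, 36, 36, 31, 31, 36, 36, 36]  (not all equal)
t=35: [21, 14, 14, 14, 21, 14, 14, 21, 21, 14, 14, 14]  (not all equal)
t=36: [51, 44, 44, 44, 51, 44, 44, 51, 51, 44, 44, 44]  (not all equal)
t=37: [25, 15, 15, 15, 25, 15, 15, 25, 25, 15, 15, 15]  (not all equal)
t=38: [45, 45, 45, 45, 45, 45, 45, 45, 45, 45, 45, 45]  (all equal)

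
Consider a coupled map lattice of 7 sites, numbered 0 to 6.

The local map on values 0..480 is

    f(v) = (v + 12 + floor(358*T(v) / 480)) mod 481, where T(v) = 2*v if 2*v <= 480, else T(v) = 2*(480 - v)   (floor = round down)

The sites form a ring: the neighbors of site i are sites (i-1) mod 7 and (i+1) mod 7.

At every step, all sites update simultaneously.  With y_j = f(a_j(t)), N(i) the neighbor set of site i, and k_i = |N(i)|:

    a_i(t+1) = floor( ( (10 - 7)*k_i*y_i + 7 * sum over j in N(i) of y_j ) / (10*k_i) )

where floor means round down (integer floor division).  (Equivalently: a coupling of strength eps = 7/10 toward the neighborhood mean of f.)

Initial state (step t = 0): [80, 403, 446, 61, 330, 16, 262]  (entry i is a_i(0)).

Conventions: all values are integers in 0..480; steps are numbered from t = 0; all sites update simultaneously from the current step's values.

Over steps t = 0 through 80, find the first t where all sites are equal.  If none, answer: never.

Answer: 17
Key observation: Synchronization is absorbing here: once all sites are equal they stay equal, and step 17 is the first all-equal step.

Derivation:
t=0: [80, 403, 446, 61, 330, 16, 262]  (not all equal)
t=1: [121, 97, 81, 87, 100, 86, 127]  (not all equal)
t=2: [297, 260, 232, 234, 237, 273, 287]  (not all equal)
t=3: [108, 108, 114, 114, 115, 112, 105]  (not all equal)
t=4: [278, 286, 290, 296, 294, 287, 282]  (not all equal)
t=5: [107, 106, 103, 102, 102, 105, 107]  (not all equal)
t=6: [277, 273, 270, 266, 268, 272, 276]  (not all equal)
t=7: [111, 112, 114, 114, 114, 113, 111]  (not all equal)
t=8: [289, 291, 294, 296, 294, 292, 289]  (not all equal)
t=9: [103, 103, 102, 101, 102, 103, 103]  (not all equal)
t=10: [268, 267, 265, 265, 265, 267, 268]  (not all equal)
t=11: [115, 115, 115, 116, 115, 115, 115]  (not all equal)
t=12: [298, 298, 299, 298, 299, 298, 298]  (not all equal)
t=13: [100, 99, 99, 99, 99, 99, 100]  (not all equal)
t=14: [259, 259, 258, 258, 258, 259, 259]  (not all equal)
t=15: [119, 119, 119, 120, 119, 119, 119]  (not all equal)
t=16: [308, 308, 309, 308, 309, 308, 308]  (not all equal)
t=17: [95, 95, 95, 95, 95, 95, 95]  (all equal)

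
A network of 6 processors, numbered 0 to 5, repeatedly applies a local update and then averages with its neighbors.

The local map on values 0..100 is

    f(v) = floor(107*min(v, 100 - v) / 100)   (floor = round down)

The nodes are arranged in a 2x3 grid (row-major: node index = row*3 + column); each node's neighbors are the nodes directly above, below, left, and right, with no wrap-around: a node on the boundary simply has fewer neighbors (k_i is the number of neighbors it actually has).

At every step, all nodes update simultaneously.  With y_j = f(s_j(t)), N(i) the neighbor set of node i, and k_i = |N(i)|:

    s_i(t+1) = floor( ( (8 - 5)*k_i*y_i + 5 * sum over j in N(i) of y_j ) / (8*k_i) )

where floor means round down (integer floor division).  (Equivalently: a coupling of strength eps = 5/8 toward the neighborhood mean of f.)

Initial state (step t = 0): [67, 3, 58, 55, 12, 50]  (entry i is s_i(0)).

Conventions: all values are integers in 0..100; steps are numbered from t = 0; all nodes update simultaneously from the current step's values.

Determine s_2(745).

Simulating step by step:
t=0: [67, 3, 58, 55, 12, 50]
t=1: [29, 20, 34, 32, 26, 37]
t=2: [28, 27, 32, 30, 29, 34]
t=3: [29, 30, 32, 30, 31, 33]
t=4: [31, 32, 33, 32, 33, 34]
t=5: [33, 34, 35, 34, 34, 35]
t=6: [35, 36, 36, 35, 36, 36]
t=7: [37, 37, 38, 37, 37, 38]
t=8: [39, 39, 39, 39, 39, 39]
t=9: [41, 41, 41, 41, 41, 41]
t=10: [43, 43, 43, 43, 43, 43]
t=11: [46, 46, 46, 46, 46, 46]
t=12: [49, 49, 49, 49, 49, 49]
t=13: [52, 52, 52, 52, 52, 52]
t=14: [51, 51, 51, 51, 51, 51]
t=15: [52, 52, 52, 52, 52, 52]

Answer: s_2(745) = 52
Key observation: The state at step 13, [52, 52, 52, 52, 52, 52], reappears at step 15: the system is in a cycle of period 2 from step 13 on.  Therefore the state at step 745 equals the state at step 13 + ((745 - 13) mod 2) = 13, which is [52, 52, 52, 52, 52, 52].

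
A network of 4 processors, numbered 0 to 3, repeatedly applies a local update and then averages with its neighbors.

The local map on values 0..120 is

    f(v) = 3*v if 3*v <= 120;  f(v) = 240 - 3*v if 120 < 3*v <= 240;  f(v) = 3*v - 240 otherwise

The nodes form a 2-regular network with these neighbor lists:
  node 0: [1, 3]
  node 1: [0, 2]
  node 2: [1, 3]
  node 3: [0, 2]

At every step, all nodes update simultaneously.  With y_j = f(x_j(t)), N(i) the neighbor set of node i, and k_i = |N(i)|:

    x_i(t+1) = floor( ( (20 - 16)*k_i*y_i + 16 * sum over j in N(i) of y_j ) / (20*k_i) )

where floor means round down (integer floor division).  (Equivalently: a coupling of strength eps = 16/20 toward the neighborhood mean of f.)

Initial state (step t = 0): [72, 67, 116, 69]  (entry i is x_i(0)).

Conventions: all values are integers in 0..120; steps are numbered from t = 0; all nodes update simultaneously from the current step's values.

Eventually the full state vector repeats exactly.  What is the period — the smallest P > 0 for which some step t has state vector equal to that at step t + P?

Simulating step by step:
t=0: [72, 67, 116, 69]
t=1: [33, 60, 50, 59]
t=2: [69, 87, 67, 88]
t=3: [24, 33, 25, 33]
t=4: [93, 78, 94, 78]
t=5: [12, 33, 13, 33]
t=6: [86, 49, 87, 49]
t=7: [78, 34, 78, 34]
t=8: [82, 25, 82, 25]
t=9: [61, 19, 61, 19]
t=10: [57, 57, 57, 57]
t=11: [69, 69, 69, 69]
t=12: [33, 33, 33, 33]
t=13: [99, 99, 99, 99]
t=14: [57, 57, 57, 57]

Answer: 4
Key observation: The state at step 10, [57, 57, 57, 57], reappears at step 14 — and no state repeats earlier — so the cycle the system enters has period 4.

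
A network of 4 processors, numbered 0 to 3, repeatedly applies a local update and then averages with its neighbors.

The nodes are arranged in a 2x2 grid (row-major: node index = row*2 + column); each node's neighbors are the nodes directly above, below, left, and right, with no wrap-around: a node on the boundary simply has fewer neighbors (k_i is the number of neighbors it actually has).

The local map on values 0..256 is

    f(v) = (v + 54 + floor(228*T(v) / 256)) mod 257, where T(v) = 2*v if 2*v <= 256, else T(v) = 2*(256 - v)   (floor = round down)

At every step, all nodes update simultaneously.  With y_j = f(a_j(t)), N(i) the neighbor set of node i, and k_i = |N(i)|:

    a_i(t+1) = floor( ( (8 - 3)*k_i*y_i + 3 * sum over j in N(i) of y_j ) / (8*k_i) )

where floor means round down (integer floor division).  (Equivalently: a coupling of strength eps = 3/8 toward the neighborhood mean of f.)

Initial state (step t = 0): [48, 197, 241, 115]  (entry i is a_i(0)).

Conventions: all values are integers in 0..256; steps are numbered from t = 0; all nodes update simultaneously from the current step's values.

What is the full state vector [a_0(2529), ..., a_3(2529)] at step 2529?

Answer: [142, 142, 142, 142]
Key observation: The state at step 11, [142, 142, 142, 142], reappears at step 12: the system is in a cycle of period 1 from step 11 on.  Therefore the state at step 2529 equals the state at step 11 + ((2529 - 11) mod 1) = 11, which is [142, 142, 142, 142].

Derivation:
t=0: [48, 197, 241, 115]
t=1: [147, 118, 96, 103]
t=2: [121, 119, 81, 87]
t=3: [111, 111, 45, 51]
t=4: [118, 121, 168, 175]
t=5: [125, 128, 120, 120]
t=6: [143, 147, 132, 134]
t=7: [141, 140, 147, 146]
t=8: [141, 141, 138, 138]
t=9: [142, 142, 144, 144]
t=10: [141, 141, 140, 140]
t=11: [142, 142, 142, 142]
t=12: [142, 142, 142, 142]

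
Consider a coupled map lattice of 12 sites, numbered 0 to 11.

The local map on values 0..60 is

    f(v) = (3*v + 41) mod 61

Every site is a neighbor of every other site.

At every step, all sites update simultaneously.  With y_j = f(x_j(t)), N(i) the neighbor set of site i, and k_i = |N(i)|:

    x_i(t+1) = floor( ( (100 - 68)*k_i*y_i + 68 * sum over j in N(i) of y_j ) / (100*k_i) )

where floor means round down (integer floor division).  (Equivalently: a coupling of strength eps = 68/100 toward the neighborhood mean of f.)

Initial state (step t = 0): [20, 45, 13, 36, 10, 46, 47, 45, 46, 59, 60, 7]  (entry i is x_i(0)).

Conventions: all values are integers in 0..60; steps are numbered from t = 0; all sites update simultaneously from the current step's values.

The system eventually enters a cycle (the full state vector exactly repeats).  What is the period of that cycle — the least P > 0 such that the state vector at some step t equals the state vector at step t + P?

Simulating step by step:
t=0: [20, 45, 13, 36, 10, 46, 47, 45, 46, 59, 60, 7]
t=1: [38, 41, 32, 34, 30, 42, 43, 41, 42, 36, 37, 28]
t=2: [30, 33, 26, 27, 24, 33, 34, 33, 33, 29, 30, 23]
t=3: [19, 21, 32, 17, 30, 21, 22, 21, 21, 18, 19, 29]
t=4: [33, 35, 27, 31, 26, 35, 35, 35, 35, 32, 33, 25]
t=5: [22, 24, 18, 21, 33, 24, 24, 24, 24, 22, 22, 32]
t=6: [43, 44, 40, 42, 36, 44, 44, 44, 44, 43, 43, 35]
t=7: [45, 46, 43, 44, 39, 46, 46, 46, 46, 45, 45, 39]
t=8: [52, 52, 50, 51, 47, 52, 52, 52, 52, 52, 52, 47]
t=9: [19, 19, 17, 18, 31, 19, 19, 19, 19, 19, 19, 31]
t=10: [33, 33, 31, 32, 26, 33, 33, 33, 33, 33, 33, 26]
t=11: [22, 22, 20, 21, 32, 22, 22, 22, 22, 22, 22, 32]
t=12: [41, 41, 40, 40, 33, 41, 41, 41, 41, 41, 41, 33]
t=13: [38, 38, 37, 37, 32, 38, 38, 38, 38, 38, 38, 32]
t=14: [30, 30, 29, 29, 25, 30, 30, 30, 30, 30, 30, 25]
t=15: [14, 14, 13, 13, 26, 14, 14, 14, 14, 14, 14, 26]
t=16: [26, 26, 25, 25, 35, 26, 26, 26, 26, 26, 26, 35]
t=17: [53, 53, 52, 52, 44, 53, 53, 53, 53, 53, 53, 44]
t=18: [20, 20, 20, 20, 29, 20, 20, 20, 20, 20, 20, 29]
t=19: [35, 35, 35, 35, 27, 35, 35, 35, 35, 35, 35, 27]
t=20: [21, 21, 21, 21, 14, 21, 21, 21, 21, 21, 21, 14]
t=21: [40, 40, 40, 40, 34, 40, 40, 40, 40, 40, 40, 34]
t=22: [36, 36, 36, 36, 32, 36, 36, 36, 36, 36, 36, 32]
t=23: [25, 25, 25, 25, 22, 25, 25, 25, 25, 25, 25, 22]
t=24: [53, 53, 53, 53, 51, 53, 53, 53, 53, 53, 53, 51]
t=25: [16, 16, 16, 16, 14, 16, 16, 16, 16, 16, 16, 14]
t=26: [27, 27, 27, 27, 25, 27, 27, 27, 27, 27, 27, 25]
t=27: [6, 6, 6, 6, 21, 6, 6, 6, 6, 6, 6, 21]
t=28: [57, 57, 57, 57, 52, 57, 57, 57, 57, 57, 57, 52]
t=29: [27, 27, 27, 27, 23, 27, 27, 27, 27, 27, 27, 23]
t=30: [6, 6, 6, 6, 18, 6, 6, 6, 6, 6, 6, 18]
t=31: [55, 55, 55, 55, 49, 55, 55, 55, 55, 55, 55, 49]
t=32: [20, 20, 20, 20, 16, 20, 20, 20, 20, 20, 20, 16]
t=33: [38, 38, 38, 38, 35, 38, 38, 38, 38, 38, 38, 35]
t=34: [31, 31, 31, 31, 29, 31, 31, 31, 31, 31, 31, 29]
t=35: [11, 11, 11, 11, 9, 11, 11, 11, 11, 11, 11, 9]
t=36: [12, 12, 12, 12, 10, 12, 12, 12, 12, 12, 12, 10]
t=37: [15, 15, 15, 15, 13, 15, 15, 15, 15, 15, 15, 13]
t=38: [24, 24, 24, 24, 22, 24, 24, 24, 24, 24, 24, 22]
t=39: [51, 51, 51, 51, 49, 51, 51, 51, 51, 51, 51, 49]
t=40: [10, 10, 10, 10, 8, 10, 10, 10, 10, 10, 10, 8]
t=41: [9, 9, 9, 9, 7, 9, 9, 9, 9, 9, 9, 7]
t=42: [6, 6, 6, 6, 4, 6, 6, 6, 6, 6, 6, 4]
t=43: [58, 58, 58, 58, 56, 58, 58, 58, 58, 58, 58, 56]
t=44: [31, 31, 31, 31, 29, 31, 31, 31, 31, 31, 31, 29]

Answer: 10
Key observation: The state at step 34, [31, 31, 31, 31, 29, 31, 31, 31, 31, 31, 31, 29], reappears at step 44 — and no state repeats earlier — so the cycle the system enters has period 10.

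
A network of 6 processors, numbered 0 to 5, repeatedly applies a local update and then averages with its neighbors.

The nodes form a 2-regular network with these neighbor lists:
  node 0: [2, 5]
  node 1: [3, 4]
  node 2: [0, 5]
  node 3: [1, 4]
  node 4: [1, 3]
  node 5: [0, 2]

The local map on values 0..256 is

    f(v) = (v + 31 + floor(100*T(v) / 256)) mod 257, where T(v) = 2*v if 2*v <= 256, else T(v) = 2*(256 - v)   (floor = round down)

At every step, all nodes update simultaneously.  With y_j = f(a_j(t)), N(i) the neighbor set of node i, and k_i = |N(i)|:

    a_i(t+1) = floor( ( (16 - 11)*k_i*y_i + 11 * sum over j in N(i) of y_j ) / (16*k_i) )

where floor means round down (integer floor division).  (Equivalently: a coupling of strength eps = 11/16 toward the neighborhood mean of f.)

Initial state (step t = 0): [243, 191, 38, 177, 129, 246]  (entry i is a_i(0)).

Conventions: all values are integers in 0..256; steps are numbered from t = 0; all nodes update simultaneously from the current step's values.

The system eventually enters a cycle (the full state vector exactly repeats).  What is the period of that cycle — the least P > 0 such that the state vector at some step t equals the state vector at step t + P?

Simulating step by step:
t=0: [243, 191, 38, 177, 129, 246]
t=1: [51, 9, 49, 9, 9, 51]
t=2: [119, 47, 120, 47, 47, 119]
t=3: [242, 114, 242, 114, 114, 242]
t=4: [26, 234, 26, 234, 234, 26]
t=5: [77, 25, 77, 25, 25, 77]
t=6: [168, 75, 168, 75, 75, 168]
t=7: [10, 164, 10, 164, 164, 10]
t=8: [48, 9, 48, 9, 9, 48]
t=9: [116, 47, 116, 47, 47, 116]
t=10: [237, 114, 237, 114, 114, 237]
t=11: [25, 234, 25, 234, 234, 25]
t=12: [75, 25, 75, 25, 25, 75]
t=13: [164, 75, 164, 75, 75, 164]
t=14: [9, 164, 9, 164, 164, 9]
t=15: [47, 9, 47, 9, 9, 47]
t=16: [114, 47, 114, 47, 47, 114]
t=17: [234, 114, 234, 114, 114, 234]
t=18: [25, 234, 25, 234, 234, 25]

Answer: 7
Key observation: The state at step 11, [25, 234, 25, 234, 234, 25], reappears at step 18 — and no state repeats earlier — so the cycle the system enters has period 7.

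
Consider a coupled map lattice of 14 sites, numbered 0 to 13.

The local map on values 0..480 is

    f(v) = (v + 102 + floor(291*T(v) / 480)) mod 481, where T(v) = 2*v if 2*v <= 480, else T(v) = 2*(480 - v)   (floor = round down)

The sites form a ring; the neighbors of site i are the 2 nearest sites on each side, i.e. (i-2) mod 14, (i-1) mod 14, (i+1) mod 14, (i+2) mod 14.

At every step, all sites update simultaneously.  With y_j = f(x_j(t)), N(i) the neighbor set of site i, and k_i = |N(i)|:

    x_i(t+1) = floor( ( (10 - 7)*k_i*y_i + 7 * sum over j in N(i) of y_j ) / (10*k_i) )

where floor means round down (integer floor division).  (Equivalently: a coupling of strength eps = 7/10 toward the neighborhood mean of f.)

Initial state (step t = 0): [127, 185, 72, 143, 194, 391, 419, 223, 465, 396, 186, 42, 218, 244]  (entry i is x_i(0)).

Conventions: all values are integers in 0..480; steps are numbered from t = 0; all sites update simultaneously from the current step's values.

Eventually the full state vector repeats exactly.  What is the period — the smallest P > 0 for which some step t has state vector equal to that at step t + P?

Answer: 2
Key observation: The state at step 18, [374, 374, 374, 374, 374, 374, 374, 374, 374, 374, 374, 374, 374, 374], reappears at step 20 — and no state repeats earlier — so the cycle the system enters has period 2.

Derivation:
t=0: [127, 185, 72, 143, 194, 391, 419, 223, 465, 396, 186, 42, 218, 244]
t=1: [209, 221, 232, 205, 174, 157, 101, 113, 97, 113, 100, 128, 163, 169]
t=2: [231, 166, 87, 144, 173, 267, 293, 357, 331, 346, 362, 397, 360, 324]
t=3: [218, 312, 267, 285, 175, 164, 113, 133, 130, 126, 126, 125, 127, 188]
t=4: [153, 115, 111, 174, 195, 296, 325, 396, 380, 384, 381, 319, 271, 185]
t=5: [285, 250, 253, 158, 124, 95, 115, 125, 123, 123, 128, 113, 170, 197]
t=6: [188, 184, 240, 307, 334, 366, 358, 361, 373, 372, 391, 331, 307, 212]
t=7: [82, 81, 103, 117, 134, 128, 126, 124, 123, 124, 125, 121, 107, 85]
t=8: [301, 305, 330, 351, 373, 380, 382, 377, 376, 374, 368, 352, 332, 309]
t=9: [136, 135, 132, 128, 124, 123, 122, 122, 122, 123, 125, 128, 132, 135]
t=10: [398, 396, 391, 385, 379, 375, 372, 372, 372, 375, 380, 386, 392, 396]
t=11: [118, 118, 119, 120, 121, 122, 122, 123, 122, 122, 121, 120, 119, 118]
t=12: [363, 364, 365, 367, 368, 370, 371, 371, 371, 370, 368, 367, 365, 364]
t=13: [125, 125, 124, 124, 124, 124, 124, 124, 124, 124, 124, 124, 124, 125]
t=14: [377, 377, 376, 376, 376, 376, 376, 376, 376, 376, 376, 376, 376, 377]
t=15: [122, 122, 122, 122, 123, 123, 123, 123, 123, 123, 123, 122, 122, 122]
t=16: [371, 371, 371, 372, 372, 373, 374, 374, 374, 373, 372, 372, 371, 371]
t=17: [124, 123, 123, 123, 123, 123, 123, 123, 123, 123, 123, 123, 123, 123]
t=18: [374, 374, 374, 374, 374, 374, 374, 374, 374, 374, 374, 374, 374, 374]
t=19: [123, 123, 123, 123, 123, 123, 123, 123, 123, 123, 123, 123, 123, 123]
t=20: [374, 374, 374, 374, 374, 374, 374, 374, 374, 374, 374, 374, 374, 374]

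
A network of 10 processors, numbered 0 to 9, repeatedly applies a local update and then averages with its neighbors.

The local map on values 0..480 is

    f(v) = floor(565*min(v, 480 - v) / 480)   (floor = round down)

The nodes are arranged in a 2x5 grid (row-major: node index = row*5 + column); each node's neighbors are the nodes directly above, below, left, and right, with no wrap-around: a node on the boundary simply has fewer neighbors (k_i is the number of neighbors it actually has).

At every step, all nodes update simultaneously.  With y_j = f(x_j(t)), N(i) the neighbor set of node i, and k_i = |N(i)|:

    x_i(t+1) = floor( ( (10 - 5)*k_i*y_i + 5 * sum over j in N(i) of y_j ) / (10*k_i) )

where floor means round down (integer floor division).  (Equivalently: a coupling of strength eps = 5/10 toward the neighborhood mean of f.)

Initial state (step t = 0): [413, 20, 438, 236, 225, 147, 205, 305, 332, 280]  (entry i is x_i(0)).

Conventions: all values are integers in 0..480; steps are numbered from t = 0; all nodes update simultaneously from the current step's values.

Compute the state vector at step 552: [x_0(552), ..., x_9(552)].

Simulating step by step:
t=0: [413, 20, 438, 236, 225, 147, 205, 305, 332, 280]
t=1: [88, 72, 108, 219, 260, 166, 187, 179, 206, 227]
t=2: [121, 117, 155, 233, 260, 178, 191, 203, 243, 258]
t=3: [157, 159, 199, 256, 262, 196, 209, 233, 267, 264]
t=4: [196, 204, 237, 254, 257, 222, 238, 258, 256, 253]
t=5: [240, 251, 266, 266, 264, 258, 267, 267, 263, 264]
t=6: [273, 265, 253, 252, 253, 263, 255, 251, 253, 254]
t=7: [248, 255, 265, 267, 267, 254, 261, 267, 267, 266]
t=8: [269, 262, 253, 250, 250, 265, 258, 251, 250, 250]
t=9: [251, 257, 266, 269, 270, 253, 260, 267, 269, 270]
t=10: [266, 260, 252, 248, 247, 265, 258, 251, 248, 247]
t=11: [253, 259, 267, 272, 273, 254, 260, 268, 272, 273]
t=12: [265, 259, 250, 244, 243, 264, 258, 249, 244, 243]
t=13: [255, 260, 269, 276, 277, 255, 261, 270, 276, 277]
t=14: [262, 257, 248, 241, 238, 262, 256, 247, 240, 238]
t=15: [257, 263, 272, 279, 280, 257, 263, 273, 280, 280]
t=16: [260, 254, 244, 237, 235, 260, 254, 243, 236, 235]
t=17: [260, 266, 275, 277, 276, 260, 266, 275, 277, 276]
t=18: [256, 250, 242, 238, 239, 256, 250, 242, 238, 239]
t=19: [264, 270, 278, 280, 280, 264, 270, 278, 280, 280]
t=20: [252, 246, 238, 235, 235, 252, 246, 238, 235, 235]
t=21: [269, 274, 278, 276, 276, 269, 274, 278, 276, 276]
t=22: [246, 242, 238, 239, 240, 246, 242, 238, 239, 240]
t=23: [276, 279, 280, 281, 281, 276, 279, 280, 281, 281]
t=24: [239, 236, 235, 234, 234, 239, 236, 235, 234, 234]
t=25: [280, 277, 276, 275, 275, 280, 277, 276, 275, 275]
t=26: [235, 237, 239, 240, 241, 235, 237, 239, 240, 241]
t=27: [276, 278, 280, 281, 281, 276, 278, 280, 281, 281]
t=28: [239, 237, 235, 234, 234, 239, 237, 235, 234, 234]
t=29: [280, 278, 276, 275, 275, 280, 278, 276, 275, 275]
t=30: [235, 237, 239, 240, 241, 235, 237, 239, 240, 241]

Answer: [239, 237, 235, 234, 234, 239, 237, 235, 234, 234]
Key observation: The state at step 26, [235, 237, 239, 240, 241, 235, 237, 239, 240, 241], reappears at step 30: the system is in a cycle of period 4 from step 26 on.  Therefore the state at step 552 equals the state at step 26 + ((552 - 26) mod 4) = 28, which is [239, 237, 235, 234, 234, 239, 237, 235, 234, 234].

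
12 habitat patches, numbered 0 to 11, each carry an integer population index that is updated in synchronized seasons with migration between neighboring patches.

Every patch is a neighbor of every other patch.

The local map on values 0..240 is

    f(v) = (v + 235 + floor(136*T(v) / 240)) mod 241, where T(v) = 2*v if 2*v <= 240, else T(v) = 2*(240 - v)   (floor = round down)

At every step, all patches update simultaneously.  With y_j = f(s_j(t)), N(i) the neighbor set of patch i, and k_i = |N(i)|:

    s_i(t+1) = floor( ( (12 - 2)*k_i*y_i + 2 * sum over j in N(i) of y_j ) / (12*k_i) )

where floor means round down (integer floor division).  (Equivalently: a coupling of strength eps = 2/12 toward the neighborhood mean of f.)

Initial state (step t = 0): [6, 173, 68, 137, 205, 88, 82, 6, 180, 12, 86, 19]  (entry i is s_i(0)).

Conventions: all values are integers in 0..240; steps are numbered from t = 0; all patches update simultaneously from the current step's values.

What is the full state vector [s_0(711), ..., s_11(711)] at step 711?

Answer: [74, 219, 29, 74, 219, 219, 29, 74, 219, 219, 219, 155]
Key observation: The state at step 16, [153, 223, 75, 153, 223, 223, 75, 153, 223, 223, 223, 33], reappears at step 22: the system is in a cycle of period 6 from step 16 on.  Therefore the state at step 711 equals the state at step 16 + ((711 - 16) mod 6) = 21, which is [74, 219, 29, 74, 219, 219, 29, 74, 219, 219, 219, 155].

Derivation:
t=0: [6, 173, 68, 137, 205, 88, 82, 6, 180, 12, 86, 19]
t=1: [19, 15, 128, 19, 209, 162, 152, 19, 15, 30, 159, 42]
t=2: [36, 29, 14, 36, 203, 10, 11, 36, 29, 55, 10, 76]
t=3: [70, 58, 32, 70, 208, 25, 27, 70, 58, 104, 25, 141]
t=4: [137, 115, 70, 137, 214, 58, 61, 137, 115, 196, 58, 25]
t=5: [27, 218, 140, 27, 216, 118, 124, 27, 218, 218, 118, 61]
t=6: [60, 211, 23, 60, 212, 22, 25, 60, 211, 211, 22, 120]
t=7: [122, 216, 57, 122, 216, 55, 61, 122, 216, 216, 55, 29]
t=8: [29, 216, 116, 29, 216, 113, 124, 29, 216, 216, 113, 67]
t=9: [71, 220, 26, 71, 220, 218, 32, 71, 220, 220, 218, 137]
t=10: [148, 222, 69, 148, 222, 222, 80, 148, 222, 222, 222, 34]
t=11: [31, 220, 142, 31, 220, 220, 161, 31, 220, 220, 220, 81]
t=12: [75, 219, 31, 75, 219, 219, 29, 75, 219, 219, 219, 162]
t=13: [156, 223, 79, 156, 223, 223, 75, 156, 223, 223, 223, 32]
t=14: [30, 220, 159, 30, 220, 220, 153, 30, 220, 220, 220, 78]
t=15: [74, 219, 29, 74, 219, 219, 29, 74, 219, 219, 219, 157]
t=16: [153, 223, 75, 153, 223, 223, 75, 153, 223, 223, 223, 33]
t=17: [30, 220, 153, 30, 220, 220, 153, 30, 220, 220, 220, 79]
t=18: [74, 219, 29, 74, 219, 219, 29, 74, 219, 219, 219, 159]
t=19: [153, 223, 75, 153, 223, 223, 75, 153, 223, 223, 223, 32]
t=20: [30, 220, 153, 30, 220, 220, 153, 30, 220, 220, 220, 77]
t=21: [74, 219, 29, 74, 219, 219, 29, 74, 219, 219, 219, 155]
t=22: [153, 223, 75, 153, 223, 223, 75, 153, 223, 223, 223, 33]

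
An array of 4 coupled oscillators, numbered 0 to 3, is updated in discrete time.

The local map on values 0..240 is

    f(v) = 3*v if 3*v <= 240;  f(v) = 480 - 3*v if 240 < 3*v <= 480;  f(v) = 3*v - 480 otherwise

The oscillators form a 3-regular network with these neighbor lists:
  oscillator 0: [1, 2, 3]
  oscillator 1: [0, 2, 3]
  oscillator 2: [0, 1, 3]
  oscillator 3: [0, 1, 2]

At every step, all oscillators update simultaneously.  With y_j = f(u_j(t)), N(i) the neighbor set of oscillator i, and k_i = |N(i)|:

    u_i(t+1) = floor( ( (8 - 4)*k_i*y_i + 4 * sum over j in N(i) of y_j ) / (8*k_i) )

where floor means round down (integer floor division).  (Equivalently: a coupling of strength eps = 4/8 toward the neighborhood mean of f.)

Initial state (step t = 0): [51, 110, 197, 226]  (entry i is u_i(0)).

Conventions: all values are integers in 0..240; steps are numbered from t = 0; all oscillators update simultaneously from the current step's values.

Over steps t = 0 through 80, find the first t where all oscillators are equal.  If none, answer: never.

Simulating step by step:
t=0: [51, 110, 197, 226]  (not all equal)
t=1: [153, 152, 139, 168]  (not all equal)
t=2: [29, 30, 43, 30]  (not all equal)
t=3: [95, 96, 109, 96]  (not all equal)
t=4: [187, 186, 173, 186]  (not all equal)
t=5: [73, 72, 59, 72]  (not all equal)
t=6: [211, 210, 197, 210]  (not all equal)
t=7: [145, 144, 131, 144]  (not all equal)
t=8: [53, 54, 67, 54]  (not all equal)
t=9: [167, 168, 181, 168]  (not all equal)
t=10: [29, 30, 43, 30]  (not all equal)

Answer: never
Key observation: The state at step 2 reappears at step 10 — the system is in a cycle of period 8 from step 2 on.  No step 0..10 is synchronized, and the cycle repeats forever, so no step up to 80 (or ever) has all oscillators equal.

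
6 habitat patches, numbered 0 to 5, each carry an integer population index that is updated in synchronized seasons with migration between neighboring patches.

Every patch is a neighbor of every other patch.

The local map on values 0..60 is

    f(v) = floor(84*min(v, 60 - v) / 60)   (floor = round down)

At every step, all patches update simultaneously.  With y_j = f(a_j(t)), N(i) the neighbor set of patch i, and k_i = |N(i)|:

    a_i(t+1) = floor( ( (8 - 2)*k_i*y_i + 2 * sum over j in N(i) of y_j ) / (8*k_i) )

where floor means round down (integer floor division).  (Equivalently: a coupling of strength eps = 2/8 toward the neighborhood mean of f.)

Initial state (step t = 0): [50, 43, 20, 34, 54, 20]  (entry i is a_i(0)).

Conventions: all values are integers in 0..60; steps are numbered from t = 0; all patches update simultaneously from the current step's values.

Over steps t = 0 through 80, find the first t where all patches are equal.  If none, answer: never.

Answer: never
Key observation: The state at step 6 reappears at step 8 — the system is in a cycle of period 2 from step 6 on.  No step 0..8 is synchronized, and the cycle repeats forever, so no step up to 80 (or ever) has all patches equal.

Derivation:
t=0: [50, 43, 20, 34, 54, 20]  (not all equal)
t=1: [16, 22, 26, 32, 12, 26]  (not all equal)
t=2: [24, 29, 34, 36, 20, 34]  (not all equal)
t=3: [33, 38, 35, 33, 29, 35]  (not all equal)
t=4: [36, 31, 35, 36, 38, 35]  (not all equal)
t=5: [33, 38, 34, 33, 31, 34]  (not all equal)
t=6: [36, 31, 36, 36, 38, 36]  (not all equal)
t=7: [33, 38, 33, 33, 31, 33]  (not all equal)
t=8: [36, 31, 36, 36, 38, 36]  (not all equal)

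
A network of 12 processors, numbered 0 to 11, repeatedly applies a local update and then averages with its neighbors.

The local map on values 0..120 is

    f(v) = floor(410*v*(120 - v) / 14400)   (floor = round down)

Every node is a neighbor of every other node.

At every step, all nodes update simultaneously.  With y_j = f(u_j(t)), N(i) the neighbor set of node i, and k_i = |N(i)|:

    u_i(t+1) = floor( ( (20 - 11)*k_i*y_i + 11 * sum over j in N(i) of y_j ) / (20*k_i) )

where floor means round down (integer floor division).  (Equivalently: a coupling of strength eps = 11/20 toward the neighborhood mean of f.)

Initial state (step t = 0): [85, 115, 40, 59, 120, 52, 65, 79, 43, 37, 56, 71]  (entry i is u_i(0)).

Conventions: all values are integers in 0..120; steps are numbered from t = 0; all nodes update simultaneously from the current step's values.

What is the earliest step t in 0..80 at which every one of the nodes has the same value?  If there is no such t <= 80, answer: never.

Answer: 7
Key observation: Synchronization is absorbing here: once all nodes are equal they stay equal, and step 7 is the first all-equal step.

Derivation:
t=0: [85, 115, 40, 59, 120, 52, 65, 79, 43, 37, 56, 71]  (not all equal)
t=1: [82, 54, 84, 89, 48, 88, 88, 85, 86, 83, 89, 88]  (not all equal)
t=2: [86, 91, 85, 82, 90, 83, 83, 84, 84, 85, 82, 83]  (not all equal)
t=3: [83, 80, 84, 85, 80, 85, 85, 84, 84, 84, 85, 85]  (not all equal)
t=4: [86, 88, 86, 85, 88, 85, 85, 86, 86, 86, 85, 85]  (not all equal)
t=5: [82, 81, 82, 83, 81, 83, 83, 82, 82, 82, 83, 83]  (not all equal)
t=6: [87, 88, 87, 87, 88, 87, 87, 87, 87, 87, 87, 87]  (not all equal)
t=7: [80, 80, 80, 80, 80, 80, 80, 80, 80, 80, 80, 80]  (all equal)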